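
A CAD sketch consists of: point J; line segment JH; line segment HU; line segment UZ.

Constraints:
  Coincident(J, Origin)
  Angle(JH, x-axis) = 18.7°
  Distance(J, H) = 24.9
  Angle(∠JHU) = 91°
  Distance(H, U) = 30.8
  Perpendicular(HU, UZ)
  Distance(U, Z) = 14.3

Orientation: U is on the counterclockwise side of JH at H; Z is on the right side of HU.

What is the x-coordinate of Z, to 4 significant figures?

27.84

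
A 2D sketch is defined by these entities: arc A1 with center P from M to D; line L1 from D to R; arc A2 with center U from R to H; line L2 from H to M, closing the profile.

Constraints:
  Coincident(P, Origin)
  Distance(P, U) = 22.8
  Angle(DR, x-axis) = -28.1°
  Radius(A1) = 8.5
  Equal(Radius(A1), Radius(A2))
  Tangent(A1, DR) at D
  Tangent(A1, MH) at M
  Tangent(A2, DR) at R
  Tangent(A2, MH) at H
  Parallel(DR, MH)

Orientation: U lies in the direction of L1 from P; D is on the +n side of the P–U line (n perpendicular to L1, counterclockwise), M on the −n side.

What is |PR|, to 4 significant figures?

24.33

The slot axis is L1's direction at -28.1°, so u = (cos -28.1°, sin -28.1°) = (0.8821, -0.4710) and n = (−sin -28.1°, cos -28.1°) = (0.4710, 0.8821). P is at the origin and U lies 22.8 along u from P, so U = 22.8·u = (20.11, -10.74). Tangency of A1 to both parallel lines with radius 8.5 puts D and M at P ± 8.5·n: D = (4.004, 7.498), M = (-4.004, -7.498). Equal radii place R and H the same way about U: R = U + 8.5·n = (24.12, -3.241), H = U − 8.5·n = (16.11, -18.24). Then |PR| = |R − P| = 24.33.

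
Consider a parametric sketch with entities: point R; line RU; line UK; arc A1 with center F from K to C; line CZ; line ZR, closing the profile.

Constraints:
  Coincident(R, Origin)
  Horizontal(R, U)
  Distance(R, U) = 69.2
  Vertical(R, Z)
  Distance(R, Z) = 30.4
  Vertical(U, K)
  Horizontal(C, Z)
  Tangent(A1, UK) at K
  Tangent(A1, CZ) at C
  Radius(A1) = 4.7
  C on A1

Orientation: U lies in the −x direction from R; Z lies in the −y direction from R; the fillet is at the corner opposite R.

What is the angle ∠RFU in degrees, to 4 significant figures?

78.64°

R is at the origin; R and U share the same y with |RU| = 69.2 and U on the −x side, so U = (-69.20, 0.000). R and Z share the same x with |RZ| = 30.4 and Z on the −y side, so Z = (0.000, -30.40). The virtual corner opposite R is at (-69.20, -30.40). Since A1 is tangent to UK there, FK ⟂ UK and A1 meets CZ tangentially, so FC is at right angles to CZ, with radius 4.7, so the center F sits 4.7 in from both sides at F = (-64.50, -25.70). Then cos ∠RFU = FR·FU / (|FR||FU|), giving 78.64°.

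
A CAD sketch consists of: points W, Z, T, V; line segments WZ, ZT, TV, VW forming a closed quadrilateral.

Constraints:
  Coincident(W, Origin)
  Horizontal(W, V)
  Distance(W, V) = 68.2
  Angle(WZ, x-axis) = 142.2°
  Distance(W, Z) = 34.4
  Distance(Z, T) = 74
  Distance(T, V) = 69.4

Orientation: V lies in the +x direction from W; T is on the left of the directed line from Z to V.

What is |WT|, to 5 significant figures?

70.398

Checks: |ZT| = 74.00 ✓; |TV| = 69.40 ✓.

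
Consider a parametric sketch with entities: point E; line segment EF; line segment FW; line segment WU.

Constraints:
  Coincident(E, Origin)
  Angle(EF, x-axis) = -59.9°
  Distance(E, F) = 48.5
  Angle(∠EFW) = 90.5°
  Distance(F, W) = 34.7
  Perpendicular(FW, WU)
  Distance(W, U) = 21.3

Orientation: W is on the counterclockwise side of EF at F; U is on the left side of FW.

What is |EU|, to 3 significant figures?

44.4

E is at the origin; EF runs at -59.9° with length 48.5, so F = 48.5·(cos -59.9°, sin -59.9°) = (24.3, -42.0). ∠EFW = 90.5°, so FW runs at -59.9° + (180° − 90.5°) = 29.6° from the x-axis; with |FW| = 34.7, W = F + 34.7·(cos 29.6°, sin 29.6°) = (54.5, -24.8). FW ⟂ WU; with |WU| = 21.3 on the left of FW, U = W + 21.3·(-0.494, 0.869) = (44.0, -6.30). Then |EU| = |U − E| = 44.4.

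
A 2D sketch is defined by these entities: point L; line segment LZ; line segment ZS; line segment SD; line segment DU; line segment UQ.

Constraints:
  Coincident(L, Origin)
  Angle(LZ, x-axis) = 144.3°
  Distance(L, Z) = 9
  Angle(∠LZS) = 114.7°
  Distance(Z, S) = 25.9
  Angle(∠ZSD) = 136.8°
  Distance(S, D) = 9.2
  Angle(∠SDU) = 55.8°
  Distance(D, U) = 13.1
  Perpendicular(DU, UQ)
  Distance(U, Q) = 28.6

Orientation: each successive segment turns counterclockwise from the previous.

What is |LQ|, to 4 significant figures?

32.03

L is at the origin; LZ runs at 144.3° with length 9.0, so Z = (-7.309, 5.252). ∠LZS = 114.7° gives ZS at -150.4° from the x-axis; with |ZS| = 25.9, S = (-29.83, -7.541). ∠ZSD = 136.8° gives SD at -107.2° from the x-axis; with |SD| = 9.2, D = (-32.55, -16.33). ∠SDU = 55.8° gives DU at 17.00° from the x-axis; with |DU| = 13.1, U = (-20.02, -12.50). The perpendicularity gives UQ at right angles to DU, so UQ runs at 107.0°; with |UQ| = 28.6, Q = (-28.38, 14.85). Then |LQ| = |Q − L| = 32.03.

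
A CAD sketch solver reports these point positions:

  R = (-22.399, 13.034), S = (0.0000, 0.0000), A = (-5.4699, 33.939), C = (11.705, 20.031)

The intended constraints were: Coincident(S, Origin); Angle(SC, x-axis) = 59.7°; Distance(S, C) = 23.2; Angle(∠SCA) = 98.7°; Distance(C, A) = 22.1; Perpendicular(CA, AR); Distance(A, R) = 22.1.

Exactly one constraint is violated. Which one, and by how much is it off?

Distance(A, R) = 22.1 — off by 4.80.

S = (0.00, 0.00) ✓; SC at 59.70° ✓; |SC| = 23.20 ✓; ∠SCA = 98.70° ✓; |CA| = 22.10 ✓; ∠(CA, AR) = 90.00° ✓; |AR| = 26.90 ✗.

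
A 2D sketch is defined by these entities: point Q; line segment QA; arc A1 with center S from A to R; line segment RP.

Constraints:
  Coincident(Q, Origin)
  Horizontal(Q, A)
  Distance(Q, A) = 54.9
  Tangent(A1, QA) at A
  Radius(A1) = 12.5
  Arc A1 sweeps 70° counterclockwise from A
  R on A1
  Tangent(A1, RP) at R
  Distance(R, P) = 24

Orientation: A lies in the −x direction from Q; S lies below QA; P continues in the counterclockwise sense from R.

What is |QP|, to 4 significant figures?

80.93

On A1, A sits at bearing 90° from S; a 70° counterclockwise sweep puts R at bearing 160°, so R = S + 12.5·(cos 160°, sin 160°) = (-66.65, -8.225). The tangent condition forces SR to be normal to RP, so RP runs along (−sin 160°, cos 160°); with |RP| = 24.0, P = (-74.85, -30.78). Then |QP| = |P − Q| = 80.93.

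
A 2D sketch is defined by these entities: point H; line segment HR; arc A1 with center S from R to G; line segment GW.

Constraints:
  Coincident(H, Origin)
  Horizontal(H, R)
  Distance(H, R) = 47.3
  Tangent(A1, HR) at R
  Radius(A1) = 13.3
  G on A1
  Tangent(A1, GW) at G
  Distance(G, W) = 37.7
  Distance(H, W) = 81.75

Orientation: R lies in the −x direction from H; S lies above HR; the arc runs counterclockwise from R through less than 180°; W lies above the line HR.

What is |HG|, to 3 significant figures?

44.5

Checks: |SG| = 13.30 ✓; ∠(SG, GW) = 90.00° ✓; |GW| = 37.70 ✓; |HW| = 81.75 ✓.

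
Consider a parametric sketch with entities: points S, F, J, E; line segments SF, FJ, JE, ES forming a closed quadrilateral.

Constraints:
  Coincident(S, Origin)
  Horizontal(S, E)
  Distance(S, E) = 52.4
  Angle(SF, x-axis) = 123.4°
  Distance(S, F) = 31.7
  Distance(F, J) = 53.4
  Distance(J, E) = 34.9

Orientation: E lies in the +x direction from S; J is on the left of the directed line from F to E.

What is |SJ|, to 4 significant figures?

47.14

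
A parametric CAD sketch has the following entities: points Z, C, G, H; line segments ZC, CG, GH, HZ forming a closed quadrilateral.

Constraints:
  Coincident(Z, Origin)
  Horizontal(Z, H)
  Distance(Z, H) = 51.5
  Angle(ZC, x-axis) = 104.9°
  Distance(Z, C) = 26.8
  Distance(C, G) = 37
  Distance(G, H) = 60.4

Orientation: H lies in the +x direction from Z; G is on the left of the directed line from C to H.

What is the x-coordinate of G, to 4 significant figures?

19.87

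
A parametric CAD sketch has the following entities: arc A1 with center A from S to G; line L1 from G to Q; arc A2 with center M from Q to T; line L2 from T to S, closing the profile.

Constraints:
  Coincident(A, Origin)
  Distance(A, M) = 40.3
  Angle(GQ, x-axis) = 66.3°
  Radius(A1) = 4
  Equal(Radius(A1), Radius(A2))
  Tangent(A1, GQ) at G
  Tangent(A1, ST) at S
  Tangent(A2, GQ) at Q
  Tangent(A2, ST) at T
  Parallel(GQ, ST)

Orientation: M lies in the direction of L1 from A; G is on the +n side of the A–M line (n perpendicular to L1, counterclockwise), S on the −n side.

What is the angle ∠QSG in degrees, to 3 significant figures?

78.8°

The slot axis is L1's direction at 66.3°, so u = (cos 66.3°, sin 66.3°) = (0.402, 0.916) and n = (−sin 66.3°, cos 66.3°) = (-0.916, 0.402). A is at the origin and M lies 40.3 along u from A, so M = 40.3·u = (16.2, 36.9). Tangency of A1 to both parallel lines with radius 4.0 puts G and S at A ± 4.0·n: G = (-3.66, 1.61), S = (3.66, -1.61). Equal radii place Q and T the same way about M: Q = M + 4.0·n = (12.5, 38.5), T = M − 4.0·n = (19.9, 35.3). Then cos ∠QSG = SQ·SG / (|SQ||SG|), giving 78.8°.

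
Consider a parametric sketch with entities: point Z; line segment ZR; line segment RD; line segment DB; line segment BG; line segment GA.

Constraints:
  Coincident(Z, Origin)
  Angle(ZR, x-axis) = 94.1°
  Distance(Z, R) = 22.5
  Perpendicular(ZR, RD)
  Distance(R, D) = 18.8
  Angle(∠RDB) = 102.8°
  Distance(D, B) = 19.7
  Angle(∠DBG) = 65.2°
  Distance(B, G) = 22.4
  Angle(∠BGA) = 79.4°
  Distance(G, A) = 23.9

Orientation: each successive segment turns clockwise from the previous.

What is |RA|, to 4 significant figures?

12.86

∠DBG = 65.2° gives BG at 172.1° from the x-axis; with |BG| = 22.4, G = (0.6826, 8.016). ∠BGA = 79.4° gives GA at 71.50° from the x-axis; with |GA| = 23.9, A = (8.266, 30.68). Then |RA| = |A − R| = 12.86.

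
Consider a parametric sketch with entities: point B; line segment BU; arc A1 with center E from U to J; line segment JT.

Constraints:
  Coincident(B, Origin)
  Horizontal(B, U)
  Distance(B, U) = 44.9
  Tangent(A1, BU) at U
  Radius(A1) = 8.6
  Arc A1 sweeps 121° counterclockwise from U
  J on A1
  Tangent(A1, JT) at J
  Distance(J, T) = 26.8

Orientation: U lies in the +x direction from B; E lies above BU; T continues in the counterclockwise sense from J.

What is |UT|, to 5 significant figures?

36.571

On A1, U sits at bearing -90° from E; a 121° counterclockwise sweep puts J at bearing 31°, so J = E + 8.6·(cos 31°, sin 31°) = (52.272, 13.029). Since A1 is tangent to JT there, EJ ⟂ JT, so JT runs along (−sin 31°, cos 31°); with |JT| = 26.8, T = (38.469, 36.001). Then |UT| = |T − U| = 36.571.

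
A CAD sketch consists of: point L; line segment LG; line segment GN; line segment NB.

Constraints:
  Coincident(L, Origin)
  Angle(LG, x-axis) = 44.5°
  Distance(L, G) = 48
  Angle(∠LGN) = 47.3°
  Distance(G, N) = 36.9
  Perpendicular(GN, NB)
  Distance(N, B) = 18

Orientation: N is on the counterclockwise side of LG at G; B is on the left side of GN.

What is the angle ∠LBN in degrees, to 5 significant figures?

165.87°

L is at the origin; LG runs at 44.5° with length 48.0, so G = 48.0·(cos 44.5°, sin 44.5°) = (34.236, 33.644). ∠LGN = 47.3°, so GN runs at 44.5° + (180° − 47.3°) = 177.20° from the x-axis; with |GN| = 36.9, N = G + 36.9·(cos 177.20°, sin 177.20°) = (-2.6199, 35.446). GN ⟂ NB; with |NB| = 18.0 on the left of GN, B = N + 18.0·(-0.048850, -0.99881) = (-3.4992, 17.468). Then cos ∠LBN = BL·BN / (|BL||BN|), giving 165.87°.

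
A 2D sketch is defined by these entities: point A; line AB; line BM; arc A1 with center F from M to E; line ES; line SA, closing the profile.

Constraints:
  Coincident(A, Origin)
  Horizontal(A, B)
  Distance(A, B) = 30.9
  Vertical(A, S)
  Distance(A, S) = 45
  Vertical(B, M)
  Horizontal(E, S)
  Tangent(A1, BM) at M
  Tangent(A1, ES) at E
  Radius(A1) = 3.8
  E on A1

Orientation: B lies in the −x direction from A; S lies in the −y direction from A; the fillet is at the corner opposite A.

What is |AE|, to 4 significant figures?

52.53

The virtual corner opposite A is at (-30.90, -45.00). The tangent condition forces FM to be normal to BM and tangency of A1 to ES means the radius FE is perpendicular to ES, with radius 3.8, so the center F sits 3.8 in from both sides at F = (-27.10, -41.20). That places the tangent points at M = (-30.90, -41.20) on BM and E = (-27.10, -45.00) on ES. Then |AE| = |E − A| = 52.53.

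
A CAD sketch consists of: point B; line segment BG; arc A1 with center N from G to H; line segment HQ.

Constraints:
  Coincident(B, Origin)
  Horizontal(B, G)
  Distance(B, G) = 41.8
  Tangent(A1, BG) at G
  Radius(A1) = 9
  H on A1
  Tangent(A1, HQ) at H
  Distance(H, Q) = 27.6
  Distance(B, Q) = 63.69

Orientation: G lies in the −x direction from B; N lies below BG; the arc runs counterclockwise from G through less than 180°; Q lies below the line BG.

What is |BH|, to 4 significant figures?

51.47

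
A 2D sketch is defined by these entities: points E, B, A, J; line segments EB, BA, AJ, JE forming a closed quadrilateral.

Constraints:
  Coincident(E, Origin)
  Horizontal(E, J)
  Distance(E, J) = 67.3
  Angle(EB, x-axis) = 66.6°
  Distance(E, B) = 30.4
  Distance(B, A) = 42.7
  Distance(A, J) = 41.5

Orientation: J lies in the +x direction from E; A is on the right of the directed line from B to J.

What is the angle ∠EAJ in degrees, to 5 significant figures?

139.97°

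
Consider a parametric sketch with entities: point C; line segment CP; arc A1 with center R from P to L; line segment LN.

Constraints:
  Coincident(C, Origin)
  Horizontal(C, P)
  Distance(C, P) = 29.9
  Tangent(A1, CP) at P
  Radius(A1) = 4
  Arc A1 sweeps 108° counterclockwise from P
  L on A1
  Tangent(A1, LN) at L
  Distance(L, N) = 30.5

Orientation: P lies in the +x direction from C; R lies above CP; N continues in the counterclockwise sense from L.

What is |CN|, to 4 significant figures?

41.98

C is at the origin; CP is horizontal with |CP| = 29.9 and P on the +x side, so P = (29.90, 0.000). Tangency of A1 to CP means the radius RP is perpendicular to CP, so R = P + (0, 4) = (29.90, 4.000). On A1, P sits at bearing -90° from R; a 108° counterclockwise sweep puts L at bearing 18°, so L = R + 4.0·(cos 18°, sin 18°) = (33.70, 5.236). The tangent condition forces RL to be normal to LN, so LN runs along (−sin 18°, cos 18°); with |LN| = 30.5, N = (24.28, 34.24). Then |CN| = |N − C| = 41.98.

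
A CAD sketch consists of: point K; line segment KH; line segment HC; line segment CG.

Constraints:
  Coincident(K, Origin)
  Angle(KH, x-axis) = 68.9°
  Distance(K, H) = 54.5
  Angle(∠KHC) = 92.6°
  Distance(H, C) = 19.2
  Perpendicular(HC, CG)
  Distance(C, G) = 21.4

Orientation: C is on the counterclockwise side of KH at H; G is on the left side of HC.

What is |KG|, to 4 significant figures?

39.52

K is at the origin; KH runs at 68.9° with length 54.5, so H = 54.5·(cos 68.9°, sin 68.9°) = (19.62, 50.85). ∠KHC = 92.6°, so HC runs at 68.9° + (180° − 92.6°) = 156.3° from the x-axis; with |HC| = 19.2, C = H + 19.2·(cos 156.3°, sin 156.3°) = (2.039, 58.56). HC ⟂ CG; with |CG| = 21.4 on the left of HC, G = C + 21.4·(-0.4019, -0.9157) = (-6.563, 38.97). Then |KG| = |G − K| = 39.52.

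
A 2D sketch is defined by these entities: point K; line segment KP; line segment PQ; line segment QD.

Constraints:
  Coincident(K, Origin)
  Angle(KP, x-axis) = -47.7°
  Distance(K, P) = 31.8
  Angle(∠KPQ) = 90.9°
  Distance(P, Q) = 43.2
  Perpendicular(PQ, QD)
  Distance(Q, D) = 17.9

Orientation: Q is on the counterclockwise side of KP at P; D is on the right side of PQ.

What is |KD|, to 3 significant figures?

66.2

K is at the origin; KP runs at -47.7° with length 31.8, so P = 31.8·(cos -47.7°, sin -47.7°) = (21.4, -23.5). ∠KPQ = 90.9°, so PQ runs at -47.7° + (180° − 90.9°) = 41.4° from the x-axis; with |PQ| = 43.2, Q = P + 43.2·(cos 41.4°, sin 41.4°) = (53.8, 5.05). PQ ⟂ QD; with |QD| = 17.9 on the right of PQ, D = Q + 17.9·(0.661, -0.750) = (65.6, -8.38). Then |KD| = |D − K| = 66.2.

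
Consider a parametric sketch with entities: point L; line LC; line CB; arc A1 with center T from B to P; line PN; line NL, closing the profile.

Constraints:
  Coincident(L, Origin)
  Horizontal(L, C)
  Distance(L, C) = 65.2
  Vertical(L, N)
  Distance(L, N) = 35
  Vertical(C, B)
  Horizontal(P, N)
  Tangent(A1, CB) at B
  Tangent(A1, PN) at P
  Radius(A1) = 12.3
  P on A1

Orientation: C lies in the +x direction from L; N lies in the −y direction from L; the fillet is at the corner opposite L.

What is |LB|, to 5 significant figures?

69.039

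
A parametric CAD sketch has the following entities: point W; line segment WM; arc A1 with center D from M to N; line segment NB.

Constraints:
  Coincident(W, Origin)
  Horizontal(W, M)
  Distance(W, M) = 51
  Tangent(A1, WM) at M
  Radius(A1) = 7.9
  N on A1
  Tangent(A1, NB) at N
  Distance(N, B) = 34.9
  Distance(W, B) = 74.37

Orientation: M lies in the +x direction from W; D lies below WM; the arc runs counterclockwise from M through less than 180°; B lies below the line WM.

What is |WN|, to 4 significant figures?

45.66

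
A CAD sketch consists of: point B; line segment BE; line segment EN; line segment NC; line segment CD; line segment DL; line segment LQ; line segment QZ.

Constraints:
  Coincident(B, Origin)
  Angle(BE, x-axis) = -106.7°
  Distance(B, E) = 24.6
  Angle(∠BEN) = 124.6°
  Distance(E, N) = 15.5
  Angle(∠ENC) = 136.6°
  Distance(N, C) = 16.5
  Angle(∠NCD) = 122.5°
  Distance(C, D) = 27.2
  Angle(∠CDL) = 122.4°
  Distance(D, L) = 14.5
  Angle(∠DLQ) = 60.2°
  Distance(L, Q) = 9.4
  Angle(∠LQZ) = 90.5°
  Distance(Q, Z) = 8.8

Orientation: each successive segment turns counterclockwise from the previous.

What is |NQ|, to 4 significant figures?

34.47

B is at the origin; BE runs at -106.7° with length 24.6, so E = (-7.069, -23.56). ∠BEN = 124.6° gives EN at -51.30° from the x-axis; with |EN| = 15.5, N = (2.622, -35.66). ∠ENC = 136.6° gives NC at -7.900° from the x-axis; with |NC| = 16.5, C = (18.97, -37.93). ∠NCD = 122.5° gives CD at 49.60° from the x-axis; with |CD| = 27.2, D = (36.59, -17.21). ∠CDL = 122.4° gives DL at 107.2° from the x-axis; with |DL| = 14.5, L = (32.31, -3.362). ∠DLQ = 60.2° gives LQ at -133.0° from the x-axis; with |LQ| = 9.4, Q = (25.90, -10.24). Then |NQ| = |Q − N| = 34.47.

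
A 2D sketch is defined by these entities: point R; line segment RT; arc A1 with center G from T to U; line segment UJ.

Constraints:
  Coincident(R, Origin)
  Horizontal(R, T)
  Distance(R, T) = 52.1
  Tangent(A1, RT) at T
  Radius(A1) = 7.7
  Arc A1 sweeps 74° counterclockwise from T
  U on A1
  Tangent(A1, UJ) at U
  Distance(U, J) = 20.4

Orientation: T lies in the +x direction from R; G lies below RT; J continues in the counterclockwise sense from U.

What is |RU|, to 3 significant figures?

45.0

Tangency of A1 to RT means the radius GT is perpendicular to RT, so G = T + (0, -7.7) = (52.1, -7.70). On A1, T sits at bearing 90° from G; a 74° counterclockwise sweep puts U at bearing 164°, so U = G + 7.7·(cos 164°, sin 164°) = (44.7, -5.58). Then |RU| = |U − R| = 45.0.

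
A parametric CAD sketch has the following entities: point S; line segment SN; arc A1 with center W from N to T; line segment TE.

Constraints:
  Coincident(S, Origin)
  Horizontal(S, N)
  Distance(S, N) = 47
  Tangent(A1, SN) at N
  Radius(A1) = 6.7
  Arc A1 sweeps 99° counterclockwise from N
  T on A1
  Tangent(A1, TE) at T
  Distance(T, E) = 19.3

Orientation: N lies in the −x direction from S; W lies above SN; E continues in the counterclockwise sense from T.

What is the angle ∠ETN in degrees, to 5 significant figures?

130.50°

S is at the origin; S and N share the same y with |SN| = 47.0 and N on the −x side, so N = (-47.000, 0.0000). Since A1 is tangent to SN there, WN ⟂ SN, so W = N + (0, 6.7) = (-47.000, 6.7000). On A1, N sits at bearing -90° from W; a 99° counterclockwise sweep puts T at bearing 9°, so T = W + 6.7·(cos 9°, sin 9°) = (-40.382, 7.7481). Tangency of A1 to TE means the radius WT is perpendicular to TE, so TE runs along (−sin 9°, cos 9°); with |TE| = 19.3, E = (-43.402, 26.810). Then cos ∠ETN = TE·TN / (|TE||TN|), giving 130.50°.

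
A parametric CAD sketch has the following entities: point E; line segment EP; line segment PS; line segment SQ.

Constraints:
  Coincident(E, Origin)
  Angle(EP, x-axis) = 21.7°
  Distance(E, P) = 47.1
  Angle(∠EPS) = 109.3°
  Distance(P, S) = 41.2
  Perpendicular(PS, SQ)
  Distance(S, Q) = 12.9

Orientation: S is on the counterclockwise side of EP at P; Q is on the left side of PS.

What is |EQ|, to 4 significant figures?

64.95

E is at the origin; EP runs at 21.7° with length 47.1, so P = 47.1·(cos 21.7°, sin 21.7°) = (43.76, 17.42). ∠EPS = 109.3°, so PS runs at 21.7° + (180° − 109.3°) = 92.40° from the x-axis; with |PS| = 41.2, S = P + 41.2·(cos 92.40°, sin 92.40°) = (42.04, 58.58). The perpendicularity gives SQ at right angles to PS; with |SQ| = 12.9 on the left of PS, Q = S + 12.9·(-0.9991, -0.04188) = (29.15, 58.04). Then |EQ| = |Q − E| = 64.95.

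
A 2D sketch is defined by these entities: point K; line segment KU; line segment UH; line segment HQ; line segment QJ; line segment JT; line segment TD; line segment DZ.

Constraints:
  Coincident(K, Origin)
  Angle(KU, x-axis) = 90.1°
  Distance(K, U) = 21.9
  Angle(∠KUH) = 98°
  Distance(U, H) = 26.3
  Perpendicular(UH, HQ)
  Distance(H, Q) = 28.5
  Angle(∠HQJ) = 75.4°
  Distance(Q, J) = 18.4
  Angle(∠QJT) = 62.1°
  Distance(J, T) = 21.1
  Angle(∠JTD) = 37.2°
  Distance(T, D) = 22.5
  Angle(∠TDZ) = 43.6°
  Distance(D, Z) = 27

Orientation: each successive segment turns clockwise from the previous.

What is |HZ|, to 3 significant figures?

24.3

K is at the origin; KU runs at 90.1° with length 21.9, so U = (-0.0382, 21.9). ∠KUH = 98.0° gives UH at 8.10° from the x-axis; with |UH| = 26.3, H = (26.0, 25.6). UH is perpendicular to HQ, so HQ runs at -81.9°; with |HQ| = 28.5, Q = (30.0, -2.61). ∠HQJ = 75.4° gives QJ at 174° from the x-axis; with |QJ| = 18.4, J = (11.7, -0.527). ∠QJT = 62.1° gives JT at 55.6° from the x-axis; with |JT| = 21.1, T = (23.7, 16.9). ∠JTD = 37.2° gives TD at -87.2° from the x-axis; with |TD| = 22.5, D = (24.8, -5.59). ∠TDZ = 43.6° gives DZ at 136° from the x-axis; with |DZ| = 27.0, Z = (5.20, 13.0). Then |HZ| = |Z − H| = 24.3.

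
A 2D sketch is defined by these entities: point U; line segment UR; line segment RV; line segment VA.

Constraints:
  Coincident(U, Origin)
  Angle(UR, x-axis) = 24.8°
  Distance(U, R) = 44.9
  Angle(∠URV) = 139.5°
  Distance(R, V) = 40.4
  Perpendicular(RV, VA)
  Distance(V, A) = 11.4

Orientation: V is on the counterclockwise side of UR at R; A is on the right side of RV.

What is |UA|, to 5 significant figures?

84.863

U is at the origin; UR runs at 24.8° with length 44.9, so R = 44.9·(cos 24.8°, sin 24.8°) = (40.759, 18.833). ∠URV = 139.5°, so RV runs at 24.8° + (180° − 139.5°) = 65.300° from the x-axis; with |RV| = 40.4, V = R + 40.4·(cos 65.300°, sin 65.300°) = (57.641, 55.537). The perpendicularity gives VA at right angles to RV; with |VA| = 11.4 on the right of RV, A = V + 11.4·(0.90851, -0.41787) = (67.998, 50.773). Then |UA| = |A − U| = 84.863.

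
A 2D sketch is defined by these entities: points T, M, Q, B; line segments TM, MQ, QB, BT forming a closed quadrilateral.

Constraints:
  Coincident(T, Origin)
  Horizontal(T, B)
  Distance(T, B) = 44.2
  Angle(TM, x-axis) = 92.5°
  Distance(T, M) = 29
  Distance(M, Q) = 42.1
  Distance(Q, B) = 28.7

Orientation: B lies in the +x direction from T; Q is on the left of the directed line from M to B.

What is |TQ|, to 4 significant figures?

49.80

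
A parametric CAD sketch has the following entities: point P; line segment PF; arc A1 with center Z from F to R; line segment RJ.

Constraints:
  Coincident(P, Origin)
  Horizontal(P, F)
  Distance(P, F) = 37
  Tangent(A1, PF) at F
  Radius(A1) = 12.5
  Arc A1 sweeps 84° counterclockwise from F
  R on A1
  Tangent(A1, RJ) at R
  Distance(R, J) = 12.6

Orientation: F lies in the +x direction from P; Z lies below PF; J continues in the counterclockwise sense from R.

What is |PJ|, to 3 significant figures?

33.2

P is at the origin; P and F share the same y with |PF| = 37.0 and F on the +x side, so F = (37.0, 0.00). Tangency of A1 to PF means the radius ZF is perpendicular to PF, so Z = F + (0, -12.5) = (37.0, -12.5). On A1, F sits at bearing 90° from Z; an 84° counterclockwise sweep puts R at bearing 174°, so R = Z + 12.5·(cos 174°, sin 174°) = (24.6, -11.2). A1 meets RJ tangentially, so ZR is at right angles to RJ, so RJ runs along (−sin 174°, cos 174°); with |RJ| = 12.6, J = (23.3, -23.7). Then |PJ| = |J − P| = 33.2.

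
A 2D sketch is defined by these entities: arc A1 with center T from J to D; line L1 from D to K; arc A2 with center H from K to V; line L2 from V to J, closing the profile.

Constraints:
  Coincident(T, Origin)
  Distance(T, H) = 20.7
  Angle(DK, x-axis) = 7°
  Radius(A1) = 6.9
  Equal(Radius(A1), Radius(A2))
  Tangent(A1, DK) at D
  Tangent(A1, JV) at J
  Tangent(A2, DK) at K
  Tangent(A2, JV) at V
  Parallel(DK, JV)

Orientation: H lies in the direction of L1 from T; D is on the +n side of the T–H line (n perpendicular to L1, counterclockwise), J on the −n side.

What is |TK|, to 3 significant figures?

21.8

The slot axis is L1's direction at 7.0°, so u = (cos 7.0°, sin 7.0°) = (0.993, 0.122) and n = (−sin 7.0°, cos 7.0°) = (-0.122, 0.993). T is at the origin and H lies 20.7 along u from T, so H = 20.7·u = (20.5, 2.52). Tangency of A1 to both parallel lines with radius 6.9 puts D and J at T ± 6.9·n: D = (-0.841, 6.85), J = (0.841, -6.85). Equal radii place K and V the same way about H: K = H + 6.9·n = (19.7, 9.37), V = H − 6.9·n = (21.4, -4.33). Then |TK| = |K − T| = 21.8.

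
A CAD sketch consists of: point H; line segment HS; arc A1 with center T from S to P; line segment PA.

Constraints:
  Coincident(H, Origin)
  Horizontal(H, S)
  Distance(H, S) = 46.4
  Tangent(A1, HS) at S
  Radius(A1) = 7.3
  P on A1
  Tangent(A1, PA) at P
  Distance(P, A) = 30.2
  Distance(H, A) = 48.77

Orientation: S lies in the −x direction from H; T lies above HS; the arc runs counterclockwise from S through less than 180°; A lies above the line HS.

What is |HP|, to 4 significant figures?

39.68

Checks: ∠(TS, SH) = 90.00° ✓; |TS| = 7.300 ✓; |TP| = 7.300 ✓; ∠(TP, PA) = 90.00° ✓; |PA| = 30.20 ✓; |HA| = 48.77 ✓.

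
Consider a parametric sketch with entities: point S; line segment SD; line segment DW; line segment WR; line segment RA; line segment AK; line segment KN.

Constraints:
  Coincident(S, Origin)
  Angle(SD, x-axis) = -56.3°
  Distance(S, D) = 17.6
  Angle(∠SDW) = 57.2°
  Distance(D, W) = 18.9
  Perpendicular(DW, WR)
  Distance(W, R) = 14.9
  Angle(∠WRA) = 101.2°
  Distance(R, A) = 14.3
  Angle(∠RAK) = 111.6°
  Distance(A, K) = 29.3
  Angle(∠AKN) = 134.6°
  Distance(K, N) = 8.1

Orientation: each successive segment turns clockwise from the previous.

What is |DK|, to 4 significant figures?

13.01

∠WRA = 101.2° gives RA at 12.10° from the x-axis; with |RA| = 14.3, A = (4.616, 2.956). ∠RAK = 111.6° gives AK at -56.30° from the x-axis; with |AK| = 29.3, K = (20.87, -21.42). Then |DK| = |K − D| = 13.01.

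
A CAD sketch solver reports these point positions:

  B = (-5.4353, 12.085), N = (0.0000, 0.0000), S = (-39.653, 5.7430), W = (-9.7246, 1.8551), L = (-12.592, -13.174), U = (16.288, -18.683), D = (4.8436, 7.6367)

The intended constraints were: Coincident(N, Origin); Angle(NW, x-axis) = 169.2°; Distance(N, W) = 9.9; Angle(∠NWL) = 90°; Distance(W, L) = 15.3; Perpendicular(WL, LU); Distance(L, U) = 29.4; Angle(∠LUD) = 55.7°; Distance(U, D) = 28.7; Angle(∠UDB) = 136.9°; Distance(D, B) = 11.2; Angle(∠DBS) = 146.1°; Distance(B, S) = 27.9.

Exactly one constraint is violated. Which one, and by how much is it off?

Distance(B, S) = 27.9 — off by 6.90.

N = (0.00, 0.00) ✓; NW at 169.2° ✓; |NW| = 9.900 ✓; ∠NWL = 90.00° ✓; |WL| = 15.30 ✓; ∠(WL, LU) = 90.00° ✓; |LU| = 29.40 ✓; ∠LUD = 55.70° ✓; |UD| = 28.70 ✓; ∠UDB = 136.9° ✓; |DB| = 11.20 ✓; ∠DBS = 146.1° ✓; |BS| = 34.80 ✗.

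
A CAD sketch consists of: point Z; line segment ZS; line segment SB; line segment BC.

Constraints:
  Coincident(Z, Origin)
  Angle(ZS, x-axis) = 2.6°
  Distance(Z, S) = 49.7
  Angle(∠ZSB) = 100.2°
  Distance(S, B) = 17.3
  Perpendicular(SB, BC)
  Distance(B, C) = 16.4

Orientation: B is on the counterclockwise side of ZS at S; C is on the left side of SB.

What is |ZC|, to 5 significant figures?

41.695

Z is at the origin; ZS runs at 2.6° with length 49.7, so S = 49.7·(cos 2.6°, sin 2.6°) = (49.649, 2.2545). ∠ZSB = 100.2°, so SB runs at 2.6° + (180° − 100.2°) = 82.400° from the x-axis; with |SB| = 17.3, B = S + 17.3·(cos 82.400°, sin 82.400°) = (51.937, 19.403). The perpendicularity gives BC at right angles to SB; with |BC| = 16.4 on the left of SB, C = B + 16.4·(-0.99122, 0.13226) = (35.681, 21.572). Then |ZC| = |C − Z| = 41.695.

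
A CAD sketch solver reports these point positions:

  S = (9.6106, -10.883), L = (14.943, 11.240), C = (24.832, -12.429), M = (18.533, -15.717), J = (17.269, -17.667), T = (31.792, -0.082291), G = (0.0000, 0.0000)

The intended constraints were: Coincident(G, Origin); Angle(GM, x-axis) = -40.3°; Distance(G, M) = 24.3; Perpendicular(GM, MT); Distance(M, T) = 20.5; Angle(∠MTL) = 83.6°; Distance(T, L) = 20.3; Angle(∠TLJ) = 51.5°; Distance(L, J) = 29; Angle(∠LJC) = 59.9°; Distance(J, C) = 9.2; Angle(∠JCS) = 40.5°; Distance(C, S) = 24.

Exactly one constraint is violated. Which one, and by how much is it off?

Distance(C, S) = 24 — off by 8.70.

G = (0.00, 0.00) ✓; GM at -40.30° ✓; |GM| = 24.30 ✓; ∠(GM, MT) = 90.00° ✓; |MT| = 20.50 ✓; ∠MTL = 83.60° ✓; |TL| = 20.30 ✓; ∠TLJ = 51.50° ✓; |LJ| = 29.00 ✓; ∠LJC = 59.89° ✓; |JC| = 9.200 ✓; ∠JCS = 40.51° ✓; |CS| = 15.30 ✗.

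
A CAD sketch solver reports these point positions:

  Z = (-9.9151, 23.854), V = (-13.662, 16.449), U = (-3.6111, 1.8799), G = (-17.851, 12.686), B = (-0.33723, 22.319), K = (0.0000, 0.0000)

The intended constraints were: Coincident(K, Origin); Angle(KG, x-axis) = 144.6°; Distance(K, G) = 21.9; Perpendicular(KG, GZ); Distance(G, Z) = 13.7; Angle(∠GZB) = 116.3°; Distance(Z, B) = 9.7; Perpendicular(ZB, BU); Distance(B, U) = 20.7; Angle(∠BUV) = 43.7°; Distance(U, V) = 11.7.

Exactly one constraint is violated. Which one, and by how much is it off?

Distance(U, V) = 11.7 — off by 6.00.

K = (0.00, 0.00) ✓; KG at 144.6° ✓; |KG| = 21.90 ✓; ∠(KG, GZ) = 90.00° ✓; |GZ| = 13.70 ✓; ∠GZB = 116.3° ✓; |ZB| = 9.700 ✓; ∠(ZB, BU) = 90.00° ✓; |BU| = 20.70 ✓; ∠BUV = 43.70° ✓; |UV| = 17.70 ✗.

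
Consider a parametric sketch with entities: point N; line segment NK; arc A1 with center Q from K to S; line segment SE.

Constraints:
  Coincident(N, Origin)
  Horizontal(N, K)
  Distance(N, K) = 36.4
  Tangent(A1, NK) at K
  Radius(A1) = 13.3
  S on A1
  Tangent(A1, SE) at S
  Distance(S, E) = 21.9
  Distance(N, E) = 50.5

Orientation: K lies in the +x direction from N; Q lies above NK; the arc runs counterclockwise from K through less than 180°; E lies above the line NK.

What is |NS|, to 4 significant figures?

51.46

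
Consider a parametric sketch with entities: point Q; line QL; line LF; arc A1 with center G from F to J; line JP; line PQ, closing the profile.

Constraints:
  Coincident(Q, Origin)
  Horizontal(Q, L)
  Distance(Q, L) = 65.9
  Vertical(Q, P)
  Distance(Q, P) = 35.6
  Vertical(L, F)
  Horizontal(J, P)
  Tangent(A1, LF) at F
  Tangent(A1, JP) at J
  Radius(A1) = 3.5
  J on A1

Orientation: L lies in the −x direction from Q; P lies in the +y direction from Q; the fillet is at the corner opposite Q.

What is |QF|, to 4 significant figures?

73.30

Q is at the origin; Q and L share the same y with |QL| = 65.9 and L on the −x side, so L = (-65.90, 0.000). QP is vertical with |QP| = 35.6 and P on the +y side, so P = (0.000, 35.60). The virtual corner opposite Q is at (-65.90, 35.60). Tangency of A1 to LF means the radius GF is perpendicular to LF and tangency of A1 to JP means the radius GJ is perpendicular to JP, with radius 3.5, so the center G sits 3.5 in from both sides at G = (-62.40, 32.10). That places the tangent points at F = (-65.90, 32.10) on LF and J = (-62.40, 35.60) on JP. Then |QF| = |F − Q| = 73.30.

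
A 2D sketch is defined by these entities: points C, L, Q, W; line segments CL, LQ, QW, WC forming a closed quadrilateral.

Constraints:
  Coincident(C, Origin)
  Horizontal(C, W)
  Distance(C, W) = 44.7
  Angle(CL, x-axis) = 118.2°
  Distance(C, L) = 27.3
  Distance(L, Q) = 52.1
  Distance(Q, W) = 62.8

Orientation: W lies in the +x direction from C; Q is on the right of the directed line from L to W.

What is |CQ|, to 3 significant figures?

30.3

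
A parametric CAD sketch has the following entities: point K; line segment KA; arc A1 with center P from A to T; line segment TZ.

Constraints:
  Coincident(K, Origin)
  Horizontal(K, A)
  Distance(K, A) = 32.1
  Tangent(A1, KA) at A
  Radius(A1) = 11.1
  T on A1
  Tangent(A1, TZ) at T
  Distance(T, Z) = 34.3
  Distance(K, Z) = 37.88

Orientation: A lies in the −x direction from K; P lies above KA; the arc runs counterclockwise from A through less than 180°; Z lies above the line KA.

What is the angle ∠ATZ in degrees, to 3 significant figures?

148°

K is at the origin; K and A share the same y with |KA| = 32.1 and A on the −x side, so A = (-32.1, 0.00). Since A1 is tangent to KA there, PA ⟂ KA, so P = A + (0, 11.1) = (-32.1, 11.1). Since PT ⟂ TZ (tangency), |PZ| = √(11.1² + 34.3²) = 36.1 regardless of where T sits on A1. So Z lies on both circle(K, 37.88) and circle(P, 36.1); the above-KA intersection is Z = (-7.22, 37.2). T is the foot of the tangent from Z: T = (-22.1, 6.28).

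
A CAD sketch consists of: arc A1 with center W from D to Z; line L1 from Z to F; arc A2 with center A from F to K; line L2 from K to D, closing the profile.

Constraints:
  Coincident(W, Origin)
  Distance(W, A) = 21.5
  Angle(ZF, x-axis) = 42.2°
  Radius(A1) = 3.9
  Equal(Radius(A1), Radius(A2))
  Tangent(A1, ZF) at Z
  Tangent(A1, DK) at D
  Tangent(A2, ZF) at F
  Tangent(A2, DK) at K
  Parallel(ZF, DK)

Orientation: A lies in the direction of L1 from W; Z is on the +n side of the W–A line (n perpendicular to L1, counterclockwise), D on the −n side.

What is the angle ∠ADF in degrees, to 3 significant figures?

9.66°

Tangency of A1 to both parallel lines with radius 3.9 puts Z and D at W ± 3.9·n: Z = (-2.62, 2.89), D = (2.62, -2.89). Equal radii place F and K the same way about A: F = A + 3.9·n = (13.3, 17.3), K = A − 3.9·n = (18.5, 11.6). Then cos ∠ADF = DA·DF / (|DA||DF|), giving 9.66°.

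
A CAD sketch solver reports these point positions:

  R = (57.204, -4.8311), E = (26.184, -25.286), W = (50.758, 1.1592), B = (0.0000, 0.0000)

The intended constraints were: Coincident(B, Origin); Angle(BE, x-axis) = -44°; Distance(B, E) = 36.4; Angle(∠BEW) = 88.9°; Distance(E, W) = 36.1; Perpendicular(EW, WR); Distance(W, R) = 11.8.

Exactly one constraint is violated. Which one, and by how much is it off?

Distance(W, R) = 11.8 — off by 3.00.

B = (0.00, 0.00) ✓; BE at -44.00° ✓; |BE| = 36.40 ✓; ∠BEW = 88.90° ✓; |EW| = 36.10 ✓; ∠(EW, WR) = 90.00° ✓; |WR| = 8.800 ✗.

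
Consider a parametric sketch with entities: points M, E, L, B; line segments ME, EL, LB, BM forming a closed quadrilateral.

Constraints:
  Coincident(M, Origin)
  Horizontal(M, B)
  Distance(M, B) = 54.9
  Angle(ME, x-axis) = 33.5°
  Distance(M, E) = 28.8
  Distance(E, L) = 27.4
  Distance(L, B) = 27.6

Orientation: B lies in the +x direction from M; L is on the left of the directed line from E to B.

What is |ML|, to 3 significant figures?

56.0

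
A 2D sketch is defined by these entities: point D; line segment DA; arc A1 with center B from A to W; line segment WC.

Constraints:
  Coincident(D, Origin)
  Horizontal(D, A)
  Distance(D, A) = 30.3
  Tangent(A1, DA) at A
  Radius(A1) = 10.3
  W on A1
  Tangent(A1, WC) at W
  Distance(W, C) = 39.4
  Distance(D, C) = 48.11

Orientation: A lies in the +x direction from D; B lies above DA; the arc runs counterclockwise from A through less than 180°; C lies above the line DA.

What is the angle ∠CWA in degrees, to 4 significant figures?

114.2°

Checks: D = (0.00, 0.00) ✓; |BW| = 10.30 ✓; ∠(BW, WC) = 90.00° ✓; |WC| = 39.40 ✓; |DC| = 48.11 ✓.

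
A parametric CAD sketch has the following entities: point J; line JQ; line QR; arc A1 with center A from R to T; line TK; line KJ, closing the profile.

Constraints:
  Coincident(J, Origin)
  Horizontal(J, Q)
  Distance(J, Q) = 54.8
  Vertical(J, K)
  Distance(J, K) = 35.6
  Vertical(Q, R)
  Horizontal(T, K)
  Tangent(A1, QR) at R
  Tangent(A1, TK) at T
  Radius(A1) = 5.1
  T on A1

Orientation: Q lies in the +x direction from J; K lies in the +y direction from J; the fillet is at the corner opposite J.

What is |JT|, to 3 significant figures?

61.1

J is at the origin; J and Q share the same y with |JQ| = 54.8 and Q on the +x side, so Q = (54.8, 0.00). JK is vertical with |JK| = 35.6 and K on the +y side, so K = (0.00, 35.6). The virtual corner opposite J is at (54.8, 35.6). Tangency of A1 to QR means the radius AR is perpendicular to QR and since A1 is tangent to TK there, AT ⟂ TK, with radius 5.1, so the center A sits 5.1 in from both sides at A = (49.7, 30.5). That places the tangent points at R = (54.8, 30.5) on QR and T = (49.7, 35.6) on TK. Then |JT| = |T − J| = 61.1.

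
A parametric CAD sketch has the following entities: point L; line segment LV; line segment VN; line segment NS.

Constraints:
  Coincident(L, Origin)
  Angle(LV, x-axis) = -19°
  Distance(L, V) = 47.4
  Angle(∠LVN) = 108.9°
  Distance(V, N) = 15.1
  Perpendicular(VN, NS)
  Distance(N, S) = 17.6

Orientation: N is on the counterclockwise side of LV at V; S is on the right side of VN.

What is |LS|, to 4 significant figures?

69.47

L is at the origin; LV runs at -19.0° with length 47.4, so V = 47.4·(cos -19.0°, sin -19.0°) = (44.82, -15.43). ∠LVN = 108.9°, so VN runs at -19.0° + (180° − 108.9°) = 52.10° from the x-axis; with |VN| = 15.1, N = V + 15.1·(cos 52.10°, sin 52.10°) = (54.09, -3.517). VN is perpendicular to NS; with |NS| = 17.6 on the right of VN, S = N + 17.6·(0.7891, -0.6143) = (67.98, -14.33). Then |LS| = |S − L| = 69.47.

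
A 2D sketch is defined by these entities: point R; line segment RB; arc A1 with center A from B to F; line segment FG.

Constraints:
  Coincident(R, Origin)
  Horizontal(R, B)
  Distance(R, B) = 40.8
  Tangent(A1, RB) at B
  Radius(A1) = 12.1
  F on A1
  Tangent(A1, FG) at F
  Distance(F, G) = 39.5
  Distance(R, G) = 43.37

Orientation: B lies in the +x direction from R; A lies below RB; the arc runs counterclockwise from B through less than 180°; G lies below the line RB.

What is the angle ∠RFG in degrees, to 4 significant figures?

75.10°

R is at the origin; RB is horizontal with |RB| = 40.8 and B on the +x side, so B = (40.80, 0.000). Since A1 is tangent to RB there, AB ⟂ RB, so A = B + (0, -12.1) = (40.80, -12.10). Since AF ⟂ FG (tangency), |AG| = √(12.1² + 39.5²) = 41.31 regardless of where F sits on A1. So G lies on both circle(R, 43.37) and circle(A, 41.31); the below-RB intersection is G = (11.97, -41.69). F is the foot of the tangent from G: F = (30.04, -6.564).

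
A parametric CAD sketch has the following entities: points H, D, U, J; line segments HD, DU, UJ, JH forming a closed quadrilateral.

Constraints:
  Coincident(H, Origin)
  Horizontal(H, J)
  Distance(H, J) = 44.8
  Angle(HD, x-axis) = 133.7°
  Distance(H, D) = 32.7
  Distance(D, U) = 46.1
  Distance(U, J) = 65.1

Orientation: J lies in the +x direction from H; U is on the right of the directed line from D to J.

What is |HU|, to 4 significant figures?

27.51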